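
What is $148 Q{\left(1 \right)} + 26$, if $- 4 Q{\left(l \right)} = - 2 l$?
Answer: $100$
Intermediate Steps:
$Q{\left(l \right)} = \frac{l}{2}$ ($Q{\left(l \right)} = - \frac{\left(-2\right) l}{4} = \frac{l}{2}$)
$148 Q{\left(1 \right)} + 26 = 148 \cdot \frac{1}{2} \cdot 1 + 26 = 148 \cdot \frac{1}{2} + 26 = 74 + 26 = 100$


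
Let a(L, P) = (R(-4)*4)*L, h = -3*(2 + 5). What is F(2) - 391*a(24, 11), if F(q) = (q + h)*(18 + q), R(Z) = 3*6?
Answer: -676028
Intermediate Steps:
h = -21 (h = -3*7 = -21)
R(Z) = 18
F(q) = (-21 + q)*(18 + q) (F(q) = (q - 21)*(18 + q) = (-21 + q)*(18 + q))
a(L, P) = 72*L (a(L, P) = (18*4)*L = 72*L)
F(2) - 391*a(24, 11) = (-378 + 2**2 - 3*2) - 28152*24 = (-378 + 4 - 6) - 391*1728 = -380 - 675648 = -676028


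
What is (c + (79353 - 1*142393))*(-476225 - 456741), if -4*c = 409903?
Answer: 308841134429/2 ≈ 1.5442e+11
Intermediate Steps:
c = -409903/4 (c = -¼*409903 = -409903/4 ≈ -1.0248e+5)
(c + (79353 - 1*142393))*(-476225 - 456741) = (-409903/4 + (79353 - 1*142393))*(-476225 - 456741) = (-409903/4 + (79353 - 142393))*(-932966) = (-409903/4 - 63040)*(-932966) = -662063/4*(-932966) = 308841134429/2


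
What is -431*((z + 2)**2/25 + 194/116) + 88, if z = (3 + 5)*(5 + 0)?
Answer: -45014047/1450 ≈ -31044.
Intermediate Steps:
z = 40 (z = 8*5 = 40)
-431*((z + 2)**2/25 + 194/116) + 88 = -431*((40 + 2)**2/25 + 194/116) + 88 = -431*(42**2*(1/25) + 194*(1/116)) + 88 = -431*(1764*(1/25) + 97/58) + 88 = -431*(1764/25 + 97/58) + 88 = -431*104737/1450 + 88 = -45141647/1450 + 88 = -45014047/1450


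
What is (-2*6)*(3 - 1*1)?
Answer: -24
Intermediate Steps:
(-2*6)*(3 - 1*1) = -12*(3 - 1) = -12*2 = -24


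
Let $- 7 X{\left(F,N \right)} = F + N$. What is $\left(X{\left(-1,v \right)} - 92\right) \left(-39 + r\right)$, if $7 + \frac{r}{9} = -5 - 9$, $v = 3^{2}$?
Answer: $\frac{148656}{7} \approx 21237.0$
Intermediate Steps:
$v = 9$
$r = -189$ ($r = -63 + 9 \left(-5 - 9\right) = -63 + 9 \left(-14\right) = -63 - 126 = -189$)
$X{\left(F,N \right)} = - \frac{F}{7} - \frac{N}{7}$ ($X{\left(F,N \right)} = - \frac{F + N}{7} = - \frac{F}{7} - \frac{N}{7}$)
$\left(X{\left(-1,v \right)} - 92\right) \left(-39 + r\right) = \left(\left(\left(- \frac{1}{7}\right) \left(-1\right) - \frac{9}{7}\right) - 92\right) \left(-39 - 189\right) = \left(\left(\frac{1}{7} - \frac{9}{7}\right) - 92\right) \left(-228\right) = \left(- \frac{8}{7} - 92\right) \left(-228\right) = \left(- \frac{652}{7}\right) \left(-228\right) = \frac{148656}{7}$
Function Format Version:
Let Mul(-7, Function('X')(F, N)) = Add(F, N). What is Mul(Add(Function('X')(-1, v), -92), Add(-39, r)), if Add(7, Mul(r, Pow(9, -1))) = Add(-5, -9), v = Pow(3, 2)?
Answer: Rational(148656, 7) ≈ 21237.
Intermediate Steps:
v = 9
r = -189 (r = Add(-63, Mul(9, Add(-5, -9))) = Add(-63, Mul(9, -14)) = Add(-63, -126) = -189)
Function('X')(F, N) = Add(Mul(Rational(-1, 7), F), Mul(Rational(-1, 7), N)) (Function('X')(F, N) = Mul(Rational(-1, 7), Add(F, N)) = Add(Mul(Rational(-1, 7), F), Mul(Rational(-1, 7), N)))
Mul(Add(Function('X')(-1, v), -92), Add(-39, r)) = Mul(Add(Add(Mul(Rational(-1, 7), -1), Mul(Rational(-1, 7), 9)), -92), Add(-39, -189)) = Mul(Add(Add(Rational(1, 7), Rational(-9, 7)), -92), -228) = Mul(Add(Rational(-8, 7), -92), -228) = Mul(Rational(-652, 7), -228) = Rational(148656, 7)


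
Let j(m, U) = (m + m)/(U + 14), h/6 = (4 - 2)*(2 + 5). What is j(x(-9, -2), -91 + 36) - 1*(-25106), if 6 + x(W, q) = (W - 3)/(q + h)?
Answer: 42203690/1681 ≈ 25106.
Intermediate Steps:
h = 84 (h = 6*((4 - 2)*(2 + 5)) = 6*(2*7) = 6*14 = 84)
x(W, q) = -6 + (-3 + W)/(84 + q) (x(W, q) = -6 + (W - 3)/(q + 84) = -6 + (-3 + W)/(84 + q))
j(m, U) = 2*m/(14 + U) (j(m, U) = (2*m)/(14 + U) = 2*m/(14 + U))
j(x(-9, -2), -91 + 36) - 1*(-25106) = 2*((-507 - 9 - 6*(-2))/(84 - 2))/(14 + (-91 + 36)) - 1*(-25106) = 2*((-507 - 9 + 12)/82)/(14 - 55) + 25106 = 2*((1/82)*(-504))/(-41) + 25106 = 2*(-252/41)*(-1/41) + 25106 = 504/1681 + 25106 = 42203690/1681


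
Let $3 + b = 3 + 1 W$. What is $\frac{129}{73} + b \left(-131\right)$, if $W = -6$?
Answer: $\frac{57507}{73} \approx 787.77$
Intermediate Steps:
$b = -6$ ($b = -3 + \left(3 + 1 \left(-6\right)\right) = -3 + \left(3 - 6\right) = -3 - 3 = -6$)
$\frac{129}{73} + b \left(-131\right) = \frac{129}{73} - -786 = 129 \cdot \frac{1}{73} + 786 = \frac{129}{73} + 786 = \frac{57507}{73}$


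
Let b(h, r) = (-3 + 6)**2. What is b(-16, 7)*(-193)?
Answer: -1737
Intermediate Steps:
b(h, r) = 9 (b(h, r) = 3**2 = 9)
b(-16, 7)*(-193) = 9*(-193) = -1737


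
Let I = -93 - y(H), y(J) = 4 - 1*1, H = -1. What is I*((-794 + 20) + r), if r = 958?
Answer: -17664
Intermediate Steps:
y(J) = 3 (y(J) = 4 - 1 = 3)
I = -96 (I = -93 - 1*3 = -93 - 3 = -96)
I*((-794 + 20) + r) = -96*((-794 + 20) + 958) = -96*(-774 + 958) = -96*184 = -17664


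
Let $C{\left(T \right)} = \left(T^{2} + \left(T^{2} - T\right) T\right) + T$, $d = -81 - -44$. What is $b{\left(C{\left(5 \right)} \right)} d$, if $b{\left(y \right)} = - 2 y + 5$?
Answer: $9435$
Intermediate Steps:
$d = -37$ ($d = -81 + 44 = -37$)
$C{\left(T \right)} = T + T^{2} + T \left(T^{2} - T\right)$ ($C{\left(T \right)} = \left(T^{2} + T \left(T^{2} - T\right)\right) + T = T + T^{2} + T \left(T^{2} - T\right)$)
$b{\left(y \right)} = 5 - 2 y$
$b{\left(C{\left(5 \right)} \right)} d = \left(5 - 2 \left(5 + 5^{3}\right)\right) \left(-37\right) = \left(5 - 2 \left(5 + 125\right)\right) \left(-37\right) = \left(5 - 260\right) \left(-37\right) = \left(-255\right) \left(-37\right) = 9435$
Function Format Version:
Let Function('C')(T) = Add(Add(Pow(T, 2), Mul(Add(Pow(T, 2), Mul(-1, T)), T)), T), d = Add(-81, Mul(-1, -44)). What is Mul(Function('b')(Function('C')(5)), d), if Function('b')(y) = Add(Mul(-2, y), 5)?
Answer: 9435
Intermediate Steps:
d = -37 (d = Add(-81, 44) = -37)
Function('C')(T) = Add(T, Pow(T, 2), Mul(T, Add(Pow(T, 2), Mul(-1, T)))) (Function('C')(T) = Add(Add(Pow(T, 2), Mul(T, Add(Pow(T, 2), Mul(-1, T)))), T) = Add(T, Pow(T, 2), Mul(T, Add(Pow(T, 2), Mul(-1, T)))))
Function('b')(y) = Add(5, Mul(-2, y))
Mul(Function('b')(Function('C')(5)), d) = Mul(Add(5, Mul(-2, Add(5, Pow(5, 3)))), -37) = Mul(Add(5, Mul(-2, Add(5, 125))), -37) = Mul(Add(5, Mul(-2, 130)), -37) = Mul(Add(5, -260), -37) = Mul(-255, -37) = 9435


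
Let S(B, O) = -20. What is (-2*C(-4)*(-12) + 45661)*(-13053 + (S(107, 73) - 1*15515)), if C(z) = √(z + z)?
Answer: -1305356668 - 1372224*I*√2 ≈ -1.3054e+9 - 1.9406e+6*I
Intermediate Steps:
C(z) = √2*√z (C(z) = √(2*z) = √2*√z)
(-2*C(-4)*(-12) + 45661)*(-13053 + (S(107, 73) - 1*15515)) = (-2*√2*√(-4)*(-12) + 45661)*(-13053 + (-20 - 1*15515)) = (-2*√2*2*I*(-12) + 45661)*(-13053 + (-20 - 15515)) = (-4*I*√2*(-12) + 45661)*(-13053 - 15535) = (-4*I*√2*(-12) + 45661)*(-28588) = (48*I*√2 + 45661)*(-28588) = (45661 + 48*I*√2)*(-28588) = -1305356668 - 1372224*I*√2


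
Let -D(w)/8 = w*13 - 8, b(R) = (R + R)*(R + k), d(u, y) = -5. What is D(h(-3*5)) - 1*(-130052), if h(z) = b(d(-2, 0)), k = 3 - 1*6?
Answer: 121796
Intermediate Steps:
k = -3 (k = 3 - 6 = -3)
b(R) = 2*R*(-3 + R) (b(R) = (R + R)*(R - 3) = (2*R)*(-3 + R) = 2*R*(-3 + R))
h(z) = 80 (h(z) = 2*(-5)*(-3 - 5) = 2*(-5)*(-8) = 80)
D(w) = 64 - 104*w (D(w) = -8*(w*13 - 8) = -8*(13*w - 8) = -8*(-8 + 13*w) = 64 - 104*w)
D(h(-3*5)) - 1*(-130052) = (64 - 104*80) - 1*(-130052) = (64 - 8320) + 130052 = -8256 + 130052 = 121796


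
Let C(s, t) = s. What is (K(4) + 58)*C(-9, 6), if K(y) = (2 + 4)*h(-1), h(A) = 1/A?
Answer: -468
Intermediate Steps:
K(y) = -6 (K(y) = (2 + 4)/(-1) = 6*(-1) = -6)
(K(4) + 58)*C(-9, 6) = (-6 + 58)*(-9) = 52*(-9) = -468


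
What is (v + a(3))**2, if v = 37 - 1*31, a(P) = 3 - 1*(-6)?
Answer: 225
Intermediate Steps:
a(P) = 9 (a(P) = 3 + 6 = 9)
v = 6 (v = 37 - 31 = 6)
(v + a(3))**2 = (6 + 9)**2 = 15**2 = 225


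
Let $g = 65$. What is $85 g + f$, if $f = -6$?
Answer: $5519$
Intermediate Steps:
$85 g + f = 85 \cdot 65 - 6 = 5525 - 6 = 5519$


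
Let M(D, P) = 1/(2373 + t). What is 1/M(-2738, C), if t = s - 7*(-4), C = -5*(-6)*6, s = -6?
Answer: 2395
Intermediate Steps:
C = 180 (C = 30*6 = 180)
t = 22 (t = -6 - 7*(-4) = -6 + 28 = 22)
M(D, P) = 1/2395 (M(D, P) = 1/(2373 + 22) = 1/2395)
1/M(-2738, C) = 1/(1/2395) = 2395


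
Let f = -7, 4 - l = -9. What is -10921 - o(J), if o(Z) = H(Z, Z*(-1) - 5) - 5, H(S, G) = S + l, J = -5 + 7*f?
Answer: -10875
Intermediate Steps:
l = 13 (l = 4 - 1*(-9) = 4 + 9 = 13)
J = -54 (J = -5 + 7*(-7) = -5 - 49 = -54)
H(S, G) = 13 + S (H(S, G) = S + 13 = 13 + S)
o(Z) = 8 + Z (o(Z) = (13 + Z) - 5 = 8 + Z)
-10921 - o(J) = -10921 - (8 - 54) = -10921 - 1*(-46) = -10921 + 46 = -10875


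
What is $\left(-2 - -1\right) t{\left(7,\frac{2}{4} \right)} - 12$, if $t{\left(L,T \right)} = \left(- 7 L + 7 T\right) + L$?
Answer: $\frac{53}{2} \approx 26.5$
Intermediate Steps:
$t{\left(L,T \right)} = - 6 L + 7 T$
$\left(-2 - -1\right) t{\left(7,\frac{2}{4} \right)} - 12 = \left(-2 - -1\right) \left(\left(-6\right) 7 + 7 \cdot \frac{2}{4}\right) - 12 = \left(-2 + 1\right) \left(-42 + 7 \cdot 2 \cdot \frac{1}{4}\right) - 12 = - (-42 + 7 \cdot \frac{1}{2}) - 12 = - (-42 + \frac{7}{2}) - 12 = \left(-1\right) \left(- \frac{77}{2}\right) - 12 = \frac{77}{2} - 12 = \frac{53}{2}$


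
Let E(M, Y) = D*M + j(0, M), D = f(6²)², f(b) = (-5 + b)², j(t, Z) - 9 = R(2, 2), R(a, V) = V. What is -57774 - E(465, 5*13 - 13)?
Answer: -429495050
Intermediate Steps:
j(t, Z) = 11 (j(t, Z) = 9 + 2 = 11)
D = 923521 (D = ((-5 + 6²)²)² = ((-5 + 36)²)² = (31²)² = 961² = 923521)
E(M, Y) = 11 + 923521*M (E(M, Y) = 923521*M + 11 = 11 + 923521*M)
-57774 - E(465, 5*13 - 13) = -57774 - (11 + 923521*465) = -57774 - (11 + 429437265) = -57774 - 1*429437276 = -57774 - 429437276 = -429495050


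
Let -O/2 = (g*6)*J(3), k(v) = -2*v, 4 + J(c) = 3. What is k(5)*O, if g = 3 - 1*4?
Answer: 120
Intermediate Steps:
J(c) = -1 (J(c) = -4 + 3 = -1)
g = -1 (g = 3 - 4 = -1)
O = -12 (O = -2*(-1*6)*(-1) = -(-12)*(-1) = -2*6 = -12)
k(5)*O = -2*5*(-12) = -10*(-12) = 120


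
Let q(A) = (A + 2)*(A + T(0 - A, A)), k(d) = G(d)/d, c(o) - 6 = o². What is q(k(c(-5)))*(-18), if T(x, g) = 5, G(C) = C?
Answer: -324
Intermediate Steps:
c(o) = 6 + o²
k(d) = 1 (k(d) = d/d = 1)
q(A) = (2 + A)*(5 + A) (q(A) = (A + 2)*(A + 5) = (2 + A)*(5 + A))
q(k(c(-5)))*(-18) = (10 + 1² + 7*1)*(-18) = (10 + 1 + 7)*(-18) = 18*(-18) = -324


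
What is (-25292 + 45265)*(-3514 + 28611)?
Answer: 501262381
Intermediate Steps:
(-25292 + 45265)*(-3514 + 28611) = 19973*25097 = 501262381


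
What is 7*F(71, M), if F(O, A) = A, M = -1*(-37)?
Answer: 259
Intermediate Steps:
M = 37
7*F(71, M) = 7*37 = 259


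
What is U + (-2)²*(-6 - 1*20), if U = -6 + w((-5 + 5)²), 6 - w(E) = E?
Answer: -104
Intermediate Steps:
w(E) = 6 - E
U = 0 (U = -6 + (6 - (-5 + 5)²) = -6 + (6 - 1*0²) = -6 + (6 - 1*0) = -6 + (6 + 0) = -6 + 6 = 0)
U + (-2)²*(-6 - 1*20) = 0 + (-2)²*(-6 - 1*20) = 0 + 4*(-6 - 20) = 0 + 4*(-26) = 0 - 104 = -104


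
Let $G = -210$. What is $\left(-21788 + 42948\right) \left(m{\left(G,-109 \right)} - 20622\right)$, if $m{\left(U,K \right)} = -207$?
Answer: $-440741640$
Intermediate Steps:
$\left(-21788 + 42948\right) \left(m{\left(G,-109 \right)} - 20622\right) = \left(-21788 + 42948\right) \left(-207 - 20622\right) = 21160 \left(-207 - 20622\right) = 21160 \left(-20829\right) = -440741640$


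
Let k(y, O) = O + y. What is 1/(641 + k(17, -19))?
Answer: 1/639 ≈ 0.0015649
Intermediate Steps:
1/(641 + k(17, -19)) = 1/(641 + (-19 + 17)) = 1/(641 - 2) = 1/639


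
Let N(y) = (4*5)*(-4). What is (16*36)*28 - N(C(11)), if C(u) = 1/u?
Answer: 16208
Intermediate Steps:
N(y) = -80 (N(y) = 20*(-4) = -80)
(16*36)*28 - N(C(11)) = (16*36)*28 - 1*(-80) = 576*28 + 80 = 16128 + 80 = 16208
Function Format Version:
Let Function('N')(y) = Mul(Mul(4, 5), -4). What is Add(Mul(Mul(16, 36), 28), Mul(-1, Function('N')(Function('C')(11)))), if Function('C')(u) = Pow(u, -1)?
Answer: 16208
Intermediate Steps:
Function('N')(y) = -80 (Function('N')(y) = Mul(20, -4) = -80)
Add(Mul(Mul(16, 36), 28), Mul(-1, Function('N')(Function('C')(11)))) = Add(Mul(Mul(16, 36), 28), Mul(-1, -80)) = Add(Mul(576, 28), 80) = Add(16128, 80) = 16208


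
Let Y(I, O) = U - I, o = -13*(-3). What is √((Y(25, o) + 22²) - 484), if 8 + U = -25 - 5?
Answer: 3*I*√7 ≈ 7.9373*I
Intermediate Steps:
o = 39
U = -38 (U = -8 + (-25 - 5) = -8 - 30 = -38)
Y(I, O) = -38 - I
√((Y(25, o) + 22²) - 484) = √(((-38 - 1*25) + 22²) - 484) = √(((-38 - 25) + 484) - 484) = √((-63 + 484) - 484) = √(421 - 484) = √(-63) = 3*I*√7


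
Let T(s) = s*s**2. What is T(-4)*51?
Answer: -3264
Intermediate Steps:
T(s) = s**3
T(-4)*51 = (-4)**3*51 = -64*51 = -3264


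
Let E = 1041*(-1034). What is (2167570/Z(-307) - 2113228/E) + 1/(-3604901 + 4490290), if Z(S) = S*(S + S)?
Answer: 604609752912742612/44910940053706617 ≈ 13.462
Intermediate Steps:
E = -1076394
Z(S) = 2*S² (Z(S) = S*(2*S) = 2*S²)
(2167570/Z(-307) - 2113228/E) + 1/(-3604901 + 4490290) = (2167570/((2*(-307)²)) - 2113228/(-1076394)) + 1/(-3604901 + 4490290) = (2167570/((2*94249)) - 2113228*(-1/1076394)) + 1/885389 = (2167570/188498 + 1056614/538197) + 1/885389 = (2167570*(1/188498) + 1056614/538197) + 1/885389 = (1083785/94249 + 1056614/538197) + 1/885389 = 682874648531/50724529053 + 1/885389 = 604609752912742612/44910940053706617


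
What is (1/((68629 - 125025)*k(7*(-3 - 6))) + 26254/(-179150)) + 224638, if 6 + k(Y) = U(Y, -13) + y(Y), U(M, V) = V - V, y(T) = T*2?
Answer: 149793162688618231/666820664400 ≈ 2.2464e+5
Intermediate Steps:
y(T) = 2*T
U(M, V) = 0
k(Y) = -6 + 2*Y (k(Y) = -6 + (0 + 2*Y) = -6 + 2*Y)
(1/((68629 - 125025)*k(7*(-3 - 6))) + 26254/(-179150)) + 224638 = (1/((68629 - 125025)*(-6 + 2*(7*(-3 - 6)))) + 26254/(-179150)) + 224638 = (1/((-56396)*(-6 + 2*(7*(-9)))) + 26254*(-1/179150)) + 224638 = (-1/(56396*(-6 + 2*(-63))) - 13127/89575) + 224638 = (-1/(56396*(-6 - 126)) - 13127/89575) + 224638 = (-1/56396/(-132) - 13127/89575) + 224638 = (-1/56396*(-1/132) - 13127/89575) + 224638 = (1/7444272 - 13127/89575) + 224638 = -97720868969/666820664400 + 224638 = 149793162688618231/666820664400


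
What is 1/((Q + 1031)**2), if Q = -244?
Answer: 1/619369 ≈ 1.6145e-6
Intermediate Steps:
1/((Q + 1031)**2) = 1/((-244 + 1031)**2) = 1/(787**2) = 1/619369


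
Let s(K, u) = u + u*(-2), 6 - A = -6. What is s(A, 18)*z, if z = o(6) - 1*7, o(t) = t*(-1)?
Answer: 234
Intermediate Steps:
o(t) = -t
A = 12 (A = 6 - 1*(-6) = 6 + 6 = 12)
s(K, u) = -u (s(K, u) = u - 2*u = -u)
z = -13 (z = -1*6 - 1*7 = -6 - 7 = -13)
s(A, 18)*z = -1*18*(-13) = -18*(-13) = 234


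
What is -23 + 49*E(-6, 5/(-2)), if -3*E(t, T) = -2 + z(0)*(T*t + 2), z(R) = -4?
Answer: 3361/3 ≈ 1120.3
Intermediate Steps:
E(t, T) = 10/3 + 4*T*t/3 (E(t, T) = -(-2 - 4*(T*t + 2))/3 = -(-2 - 4*(2 + T*t))/3 = -(-2 + (-8 - 4*T*t))/3 = -(-10 - 4*T*t)/3 = 10/3 + 4*T*t/3)
-23 + 49*E(-6, 5/(-2)) = -23 + 49*(10/3 + (4/3)*(5/(-2))*(-6)) = -23 + 49*(10/3 + (4/3)*(5*(-1/2))*(-6)) = -23 + 49*(10/3 + (4/3)*(-5/2)*(-6)) = -23 + 49*(10/3 + 20) = -23 + 49*(70/3) = -23 + 3430/3 = 3361/3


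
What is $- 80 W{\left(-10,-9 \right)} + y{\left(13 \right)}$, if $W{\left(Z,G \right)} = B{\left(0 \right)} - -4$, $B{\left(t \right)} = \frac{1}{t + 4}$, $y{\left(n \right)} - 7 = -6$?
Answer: $-339$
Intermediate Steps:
$y{\left(n \right)} = 1$ ($y{\left(n \right)} = 7 - 6 = 1$)
$B{\left(t \right)} = \frac{1}{4 + t}$
$W{\left(Z,G \right)} = \frac{17}{4}$ ($W{\left(Z,G \right)} = \frac{1}{4 + 0} - -4 = \frac{1}{4} + 4 = \frac{17}{4}$)
$- 80 W{\left(-10,-9 \right)} + y{\left(13 \right)} = \left(-80\right) \frac{17}{4} + 1 = -340 + 1 = -339$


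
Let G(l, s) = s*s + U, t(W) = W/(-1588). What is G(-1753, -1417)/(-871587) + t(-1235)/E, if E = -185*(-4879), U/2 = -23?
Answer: -191863063212581/83286100667196 ≈ -2.3037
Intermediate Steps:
U = -46 (U = 2*(-23) = -46)
t(W) = -W/1588 (t(W) = W*(-1/1588) = -W/1588)
E = 902615
G(l, s) = -46 + s² (G(l, s) = s*s - 46 = s² - 46 = -46 + s²)
G(-1753, -1417)/(-871587) + t(-1235)/E = (-46 + (-1417)²)/(-871587) - 1/1588*(-1235)/902615 = (-46 + 2007889)*(-1/871587) + (1235/1588)*(1/902615) = 2007843*(-1/871587) + 247/286670524 = -669281/290529 + 247/286670524 = -191863063212581/83286100667196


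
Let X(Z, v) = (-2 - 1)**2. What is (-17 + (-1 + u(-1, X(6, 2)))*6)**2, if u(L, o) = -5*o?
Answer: 85849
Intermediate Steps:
X(Z, v) = 9 (X(Z, v) = (-3)**2 = 9)
(-17 + (-1 + u(-1, X(6, 2)))*6)**2 = (-17 + (-1 - 5*9)*6)**2 = (-17 + (-1 - 45)*6)**2 = (-17 - 46*6)**2 = (-17 - 276)**2 = (-293)**2 = 85849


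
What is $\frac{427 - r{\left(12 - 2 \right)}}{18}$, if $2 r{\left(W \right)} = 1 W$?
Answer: $\frac{211}{9} \approx 23.444$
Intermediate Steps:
$r{\left(W \right)} = \frac{W}{2}$ ($r{\left(W \right)} = \frac{1 W}{2} = \frac{W}{2}$)
$\frac{427 - r{\left(12 - 2 \right)}}{18} = \frac{427 - \frac{12 - 2}{2}}{18} = \left(427 - \frac{1}{2} \cdot 10\right) \frac{1}{18} = \left(427 - 5\right) \frac{1}{18} = 422 \cdot \frac{1}{18} = \frac{211}{9}$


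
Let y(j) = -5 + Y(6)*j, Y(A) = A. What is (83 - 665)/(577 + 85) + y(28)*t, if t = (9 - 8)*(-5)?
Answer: -270056/331 ≈ -815.88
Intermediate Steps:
t = -5 (t = 1*(-5) = -5)
y(j) = -5 + 6*j
(83 - 665)/(577 + 85) + y(28)*t = (83 - 665)/(577 + 85) + (-5 + 6*28)*(-5) = -582/662 + (-5 + 168)*(-5) = -582*1/662 + 163*(-5) = -291/331 - 815 = -270056/331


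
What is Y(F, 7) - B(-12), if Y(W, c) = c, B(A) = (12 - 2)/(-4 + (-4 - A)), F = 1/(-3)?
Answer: 9/2 ≈ 4.5000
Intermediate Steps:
F = -⅓ ≈ -0.33333
B(A) = 10/(-8 - A)
Y(F, 7) - B(-12) = 7 - (-10)/(8 - 12) = 7 - (-10)/(-4) = 7 - (-10)*(-1)/4 = 7 - 1*5/2 = 7 - 5/2 = 9/2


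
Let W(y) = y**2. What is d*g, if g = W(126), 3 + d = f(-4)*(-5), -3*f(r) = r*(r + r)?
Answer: 799092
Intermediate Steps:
f(r) = -2*r**2/3 (f(r) = -r*(r + r)/3 = -r*2*r/3 = -2*r**2/3)
d = 151/3 (d = -3 - 2/3*(-4)**2*(-5) = -3 - 2/3*16*(-5) = -3 - 32/3*(-5) = -3 + 160/3 = 151/3 ≈ 50.333)
g = 15876 (g = 126**2 = 15876)
d*g = (151/3)*15876 = 799092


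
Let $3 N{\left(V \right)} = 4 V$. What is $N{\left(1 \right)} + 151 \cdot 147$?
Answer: $\frac{66595}{3} \approx 22198.0$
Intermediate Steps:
$N{\left(V \right)} = \frac{4 V}{3}$
$N{\left(1 \right)} + 151 \cdot 147 = \frac{4}{3} \cdot 1 + 151 \cdot 147 = \frac{4}{3} + 22197 = \frac{66595}{3}$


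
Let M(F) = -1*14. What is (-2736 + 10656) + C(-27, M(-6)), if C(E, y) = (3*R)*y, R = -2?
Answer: 8004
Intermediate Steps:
M(F) = -14
C(E, y) = -6*y (C(E, y) = (3*(-2))*y = -6*y)
(-2736 + 10656) + C(-27, M(-6)) = (-2736 + 10656) - 6*(-14) = 7920 + 84 = 8004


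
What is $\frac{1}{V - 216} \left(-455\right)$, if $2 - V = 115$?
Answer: $\frac{65}{47} \approx 1.383$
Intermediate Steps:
$V = -113$ ($V = 2 - 115 = -113$)
$\frac{1}{V - 216} \left(-455\right) = \frac{1}{-113 - 216} \left(-455\right) = \frac{1}{-329} \left(-455\right) = \left(- \frac{1}{329}\right) \left(-455\right) = \frac{65}{47}$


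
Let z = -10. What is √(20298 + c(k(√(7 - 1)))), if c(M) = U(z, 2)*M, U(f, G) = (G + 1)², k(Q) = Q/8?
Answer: √(324768 + 18*√6)/4 ≈ 142.48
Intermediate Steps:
k(Q) = Q/8 (k(Q) = Q*(⅛) = Q/8)
U(f, G) = (1 + G)²
c(M) = 9*M (c(M) = (1 + 2)²*M = 3²*M = 9*M)
√(20298 + c(k(√(7 - 1)))) = √(20298 + 9*(√(7 - 1)/8)) = √(20298 + 9*(√6/8)) = √(20298 + 9*√6/8)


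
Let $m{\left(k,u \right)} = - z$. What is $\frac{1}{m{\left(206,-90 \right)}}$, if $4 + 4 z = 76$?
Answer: $- \frac{1}{18} \approx -0.055556$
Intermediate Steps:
$z = 18$ ($z = -1 + \frac{1}{4} \cdot 76 = -1 + 19 = 18$)
$m{\left(k,u \right)} = -18$ ($m{\left(k,u \right)} = \left(-1\right) 18 = -18$)
$\frac{1}{m{\left(206,-90 \right)}} = \frac{1}{-18} = - \frac{1}{18}$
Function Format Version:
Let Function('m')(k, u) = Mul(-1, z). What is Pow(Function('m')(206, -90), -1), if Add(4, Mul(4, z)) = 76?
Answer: Rational(-1, 18) ≈ -0.055556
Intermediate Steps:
z = 18 (z = Add(-1, Mul(Rational(1, 4), 76)) = Add(-1, 19) = 18)
Function('m')(k, u) = -18 (Function('m')(k, u) = Mul(-1, 18) = -18)
Pow(Function('m')(206, -90), -1) = Pow(-18, -1) = Rational(-1, 18)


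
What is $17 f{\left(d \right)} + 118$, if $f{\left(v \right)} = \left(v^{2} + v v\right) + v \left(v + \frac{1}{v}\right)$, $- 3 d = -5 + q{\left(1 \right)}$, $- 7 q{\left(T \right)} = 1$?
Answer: $\frac{13959}{49} \approx 284.88$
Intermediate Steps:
$q{\left(T \right)} = - \frac{1}{7}$ ($q{\left(T \right)} = \left(- \frac{1}{7}\right) 1 = - \frac{1}{7}$)
$d = \frac{12}{7}$ ($d = - \frac{-5 - \frac{1}{7}}{3} = \left(- \frac{1}{3}\right) \left(- \frac{36}{7}\right) = \frac{12}{7} \approx 1.7143$)
$f{\left(v \right)} = 2 v^{2} + v \left(v + \frac{1}{v}\right)$ ($f{\left(v \right)} = \left(v^{2} + v^{2}\right) + v \left(v + \frac{1}{v}\right) = 2 v^{2} + v \left(v + \frac{1}{v}\right)$)
$17 f{\left(d \right)} + 118 = 17 \left(1 + 3 \left(\frac{12}{7}\right)^{2}\right) + 118 = 17 \left(1 + 3 \cdot \frac{144}{49}\right) + 118 = 17 \left(1 + \frac{432}{49}\right) + 118 = 17 \cdot \frac{481}{49} + 118 = \frac{8177}{49} + 118 = \frac{13959}{49}$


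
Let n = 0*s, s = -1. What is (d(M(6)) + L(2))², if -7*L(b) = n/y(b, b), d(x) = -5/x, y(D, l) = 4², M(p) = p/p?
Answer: 25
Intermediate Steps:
M(p) = 1
n = 0 (n = 0*(-1) = 0)
y(D, l) = 16
L(b) = 0 (L(b) = -0/16 = -⅐*0 = 0)
(d(M(6)) + L(2))² = (-5/1 + 0)² = (-5*1 + 0)² = (-5 + 0)² = (-5)² = 25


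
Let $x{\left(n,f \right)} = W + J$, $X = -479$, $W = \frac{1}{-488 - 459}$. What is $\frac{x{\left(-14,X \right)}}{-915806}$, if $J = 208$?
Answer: $- \frac{196975}{867268282} \approx -0.00022712$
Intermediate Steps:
$W = - \frac{1}{947}$ ($W = \frac{1}{-947} = - \frac{1}{947} \approx -0.001056$)
$x{\left(n,f \right)} = \frac{196975}{947}$ ($x{\left(n,f \right)} = - \frac{1}{947} + 208 = \frac{196975}{947}$)
$\frac{x{\left(-14,X \right)}}{-915806} = \frac{196975}{947 \left(-915806\right)} = \frac{196975}{947} \left(- \frac{1}{915806}\right) = - \frac{196975}{867268282}$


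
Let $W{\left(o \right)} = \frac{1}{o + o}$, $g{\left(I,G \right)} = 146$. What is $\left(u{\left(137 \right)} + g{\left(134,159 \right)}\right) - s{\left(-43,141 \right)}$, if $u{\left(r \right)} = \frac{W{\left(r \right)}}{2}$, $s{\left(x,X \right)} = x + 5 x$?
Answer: $\frac{221393}{548} \approx 404.0$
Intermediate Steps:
$s{\left(x,X \right)} = 6 x$
$W{\left(o \right)} = \frac{1}{2 o}$
$u{\left(r \right)} = \frac{1}{4 r}$ ($u{\left(r \right)} = \frac{\frac{1}{2} \frac{1}{r}}{2} = \frac{1}{2 r} \frac{1}{2} = \frac{1}{4 r}$)
$\left(u{\left(137 \right)} + g{\left(134,159 \right)}\right) - s{\left(-43,141 \right)} = \left(\frac{1}{4 \cdot 137} + 146\right) - 6 \left(-43\right) = \left(\frac{1}{4} \cdot \frac{1}{137} + 146\right) - -258 = \left(\frac{1}{548} + 146\right) + 258 = \frac{80009}{548} + 258 = \frac{221393}{548}$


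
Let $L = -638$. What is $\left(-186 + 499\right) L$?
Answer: $-199694$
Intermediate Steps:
$\left(-186 + 499\right) L = \left(-186 + 499\right) \left(-638\right) = 313 \left(-638\right) = -199694$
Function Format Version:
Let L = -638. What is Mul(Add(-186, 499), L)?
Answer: -199694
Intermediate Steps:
Mul(Add(-186, 499), L) = Mul(Add(-186, 499), -638) = Mul(313, -638) = -199694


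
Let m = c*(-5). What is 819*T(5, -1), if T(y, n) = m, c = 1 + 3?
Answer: -16380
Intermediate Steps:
c = 4
m = -20 (m = 4*(-5) = -20)
T(y, n) = -20
819*T(5, -1) = 819*(-20) = -16380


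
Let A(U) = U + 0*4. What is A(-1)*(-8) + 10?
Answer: 18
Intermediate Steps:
A(U) = U (A(U) = U + 0 = U)
A(-1)*(-8) + 10 = -1*(-8) + 10 = 8 + 10 = 18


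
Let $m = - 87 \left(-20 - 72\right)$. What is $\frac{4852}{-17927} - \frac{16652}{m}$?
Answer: $- \frac{3666911}{1559649} \approx -2.3511$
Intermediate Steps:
$m = 8004$ ($m = \left(-87\right) \left(-92\right) = 8004$)
$\frac{4852}{-17927} - \frac{16652}{m} = \frac{4852}{-17927} - \frac{16652}{8004} = 4852 \left(- \frac{1}{17927}\right) - \frac{181}{87} = - \frac{4852}{17927} - \frac{181}{87} = - \frac{3666911}{1559649}$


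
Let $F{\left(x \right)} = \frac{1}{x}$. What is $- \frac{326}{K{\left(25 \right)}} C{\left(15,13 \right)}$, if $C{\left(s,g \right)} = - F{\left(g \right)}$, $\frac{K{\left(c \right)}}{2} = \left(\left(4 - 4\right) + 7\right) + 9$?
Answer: $\frac{163}{208} \approx 0.78365$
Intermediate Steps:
$K{\left(c \right)} = 32$ ($K{\left(c \right)} = 2 \left(\left(\left(4 - 4\right) + 7\right) + 9\right) = 2 \left(\left(0 + 7\right) + 9\right) = 2 \left(7 + 9\right) = 2 \cdot 16 = 32$)
$C{\left(s,g \right)} = - \frac{1}{g}$
$- \frac{326}{K{\left(25 \right)}} C{\left(15,13 \right)} = - \frac{326}{32} \left(- \frac{1}{13}\right) = \left(-326\right) \frac{1}{32} \left(\left(-1\right) \frac{1}{13}\right) = \left(- \frac{163}{16}\right) \left(- \frac{1}{13}\right) = \frac{163}{208}$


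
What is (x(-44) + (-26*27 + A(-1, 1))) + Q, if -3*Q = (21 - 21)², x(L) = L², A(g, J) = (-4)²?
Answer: 1250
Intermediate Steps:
A(g, J) = 16
Q = 0 (Q = -(21 - 21)²/3 = -⅓*0² = -⅓*0 = 0)
(x(-44) + (-26*27 + A(-1, 1))) + Q = ((-44)² + (-26*27 + 16)) + 0 = (1936 + (-702 + 16)) + 0 = (1936 - 686) + 0 = 1250 + 0 = 1250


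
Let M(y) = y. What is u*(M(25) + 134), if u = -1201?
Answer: -190959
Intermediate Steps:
u*(M(25) + 134) = -1201*(25 + 134) = -1201*159 = -190959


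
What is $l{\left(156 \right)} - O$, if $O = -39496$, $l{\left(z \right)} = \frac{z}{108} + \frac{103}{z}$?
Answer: $\frac{18485113}{468} \approx 39498.0$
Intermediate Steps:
$l{\left(z \right)} = \frac{103}{z} + \frac{z}{108}$ ($l{\left(z \right)} = z \frac{1}{108} + \frac{103}{z} = \frac{z}{108} + \frac{103}{z} = \frac{103}{z} + \frac{z}{108}$)
$l{\left(156 \right)} - O = \left(\frac{103}{156} + \frac{1}{108} \cdot 156\right) - -39496 = \left(103 \cdot \frac{1}{156} + \frac{13}{9}\right) + 39496 = \left(\frac{103}{156} + \frac{13}{9}\right) + 39496 = \frac{985}{468} + 39496 = \frac{18485113}{468}$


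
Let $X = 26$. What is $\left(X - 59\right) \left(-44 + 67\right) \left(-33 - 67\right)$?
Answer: $75900$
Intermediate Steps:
$\left(X - 59\right) \left(-44 + 67\right) \left(-33 - 67\right) = \left(26 - 59\right) \left(-44 + 67\right) \left(-33 - 67\right) = - 33 \cdot 23 \left(-100\right) = \left(-33\right) \left(-2300\right) = 75900$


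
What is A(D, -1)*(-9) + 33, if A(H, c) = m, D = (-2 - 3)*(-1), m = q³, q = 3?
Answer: -210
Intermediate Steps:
m = 27 (m = 3³ = 27)
D = 5 (D = -5*(-1) = 5)
A(H, c) = 27
A(D, -1)*(-9) + 33 = 27*(-9) + 33 = -243 + 33 = -210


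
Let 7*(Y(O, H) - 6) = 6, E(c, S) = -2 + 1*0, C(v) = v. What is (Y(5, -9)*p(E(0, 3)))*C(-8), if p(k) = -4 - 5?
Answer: 3456/7 ≈ 493.71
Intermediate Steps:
E(c, S) = -2 (E(c, S) = -2 + 0 = -2)
Y(O, H) = 48/7 (Y(O, H) = 6 + (1/7)*6 = 6 + 6/7 = 48/7)
p(k) = -9
(Y(5, -9)*p(E(0, 3)))*C(-8) = ((48/7)*(-9))*(-8) = -432/7*(-8) = 3456/7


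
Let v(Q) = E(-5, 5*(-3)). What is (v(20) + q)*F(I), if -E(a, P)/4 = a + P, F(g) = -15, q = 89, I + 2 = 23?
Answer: -2535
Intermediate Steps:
I = 21 (I = -2 + 23 = 21)
E(a, P) = -4*P - 4*a (E(a, P) = -4*(a + P) = -4*(P + a) = -4*P - 4*a)
v(Q) = 80 (v(Q) = -20*(-3) - 4*(-5) = -4*(-15) + 20 = 60 + 20 = 80)
(v(20) + q)*F(I) = (80 + 89)*(-15) = 169*(-15) = -2535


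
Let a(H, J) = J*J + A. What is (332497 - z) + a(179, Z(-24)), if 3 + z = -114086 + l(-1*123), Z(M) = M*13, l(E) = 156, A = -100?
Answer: 543674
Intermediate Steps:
Z(M) = 13*M
a(H, J) = -100 + J**2 (a(H, J) = J*J - 100 = J**2 - 100 = -100 + J**2)
z = -113933 (z = -3 + (-114086 + 156) = -3 - 113930 = -113933)
(332497 - z) + a(179, Z(-24)) = (332497 - 1*(-113933)) + (-100 + (13*(-24))**2) = (332497 + 113933) + (-100 + (-312)**2) = 446430 + (-100 + 97344) = 446430 + 97244 = 543674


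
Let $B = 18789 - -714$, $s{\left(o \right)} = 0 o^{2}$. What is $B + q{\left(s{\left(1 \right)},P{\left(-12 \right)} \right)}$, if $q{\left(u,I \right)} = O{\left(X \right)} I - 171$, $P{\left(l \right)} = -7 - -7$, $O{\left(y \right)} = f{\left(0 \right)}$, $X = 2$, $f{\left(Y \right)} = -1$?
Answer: $19332$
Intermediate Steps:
$O{\left(y \right)} = -1$
$s{\left(o \right)} = 0$
$P{\left(l \right)} = 0$ ($P{\left(l \right)} = -7 + 7 = 0$)
$q{\left(u,I \right)} = -171 - I$ ($q{\left(u,I \right)} = - I - 171 = -171 - I$)
$B = 19503$ ($B = 18789 + 714 = 19503$)
$B + q{\left(s{\left(1 \right)},P{\left(-12 \right)} \right)} = 19503 - 171 = 19332$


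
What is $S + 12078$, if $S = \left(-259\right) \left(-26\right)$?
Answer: $18812$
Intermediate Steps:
$S = 6734$
$S + 12078 = 6734 + 12078 = 18812$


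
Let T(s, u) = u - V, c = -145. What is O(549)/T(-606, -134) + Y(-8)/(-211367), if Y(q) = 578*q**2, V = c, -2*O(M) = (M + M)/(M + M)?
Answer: -1025191/4650074 ≈ -0.22047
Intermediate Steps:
O(M) = -1/2 (O(M) = -(M + M)/(2*(M + M)) = -2*M/(2*(2*M)) = -2*M*1/(2*M)/2 = -1/2*1 = -1/2)
V = -145
T(s, u) = 145 + u (T(s, u) = u - 1*(-145) = u + 145 = 145 + u)
O(549)/T(-606, -134) + Y(-8)/(-211367) = -1/(2*(145 - 134)) + (578*(-8)**2)/(-211367) = -1/2/11 + (578*64)*(-1/211367) = -1/2*1/11 + 36992*(-1/211367) = -1/22 - 36992/211367 = -1025191/4650074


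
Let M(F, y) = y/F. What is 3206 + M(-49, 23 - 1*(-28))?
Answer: 157043/49 ≈ 3205.0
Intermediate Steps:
3206 + M(-49, 23 - 1*(-28)) = 3206 + (23 - 1*(-28))/(-49) = 3206 + (23 + 28)*(-1/49) = 3206 + 51*(-1/49) = 3206 - 51/49 = 157043/49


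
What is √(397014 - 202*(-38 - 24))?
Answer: √409538 ≈ 639.95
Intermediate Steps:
√(397014 - 202*(-38 - 24)) = √(397014 - 202*(-62)) = √(397014 + 12524) = √409538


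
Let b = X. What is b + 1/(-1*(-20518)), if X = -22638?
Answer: -464486483/20518 ≈ -22638.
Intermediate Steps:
b = -22638
b + 1/(-1*(-20518)) = -22638 + 1/(-1*(-20518)) = -22638 + 1/20518 = -464486483/20518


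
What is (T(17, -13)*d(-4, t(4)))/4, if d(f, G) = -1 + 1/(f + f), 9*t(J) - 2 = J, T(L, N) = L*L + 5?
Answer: -1323/16 ≈ -82.688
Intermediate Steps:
T(L, N) = 5 + L**2 (T(L, N) = L**2 + 5 = 5 + L**2)
t(J) = 2/9 + J/9
d(f, G) = -1 + 1/(2*f)
(T(17, -13)*d(-4, t(4)))/4 = ((5 + 17**2)*((1/2 - 1*(-4))/(-4)))/4 = ((5 + 289)*(-(1/2 + 4)/4))*(1/4) = (294*(-1/4*9/2))*(1/4) = (294*(-9/8))*(1/4) = -1323/4*1/4 = -1323/16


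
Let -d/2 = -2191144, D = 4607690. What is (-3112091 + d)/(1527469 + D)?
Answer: 423399/2045053 ≈ 0.20704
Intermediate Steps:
d = 4382288 (d = -2*(-2191144) = 4382288)
(-3112091 + d)/(1527469 + D) = (-3112091 + 4382288)/(1527469 + 4607690) = 1270197/6135159 = 1270197*(1/6135159) = 423399/2045053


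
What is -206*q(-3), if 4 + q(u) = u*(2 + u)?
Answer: 206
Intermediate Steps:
q(u) = -4 + u*(2 + u)
-206*q(-3) = -206*(-4 + (-3)² + 2*(-3)) = -206*(-4 + 9 - 6) = -206*(-1) = 206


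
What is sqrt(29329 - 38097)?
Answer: 8*I*sqrt(137) ≈ 93.638*I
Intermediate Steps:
sqrt(29329 - 38097) = sqrt(-8768) = 8*I*sqrt(137)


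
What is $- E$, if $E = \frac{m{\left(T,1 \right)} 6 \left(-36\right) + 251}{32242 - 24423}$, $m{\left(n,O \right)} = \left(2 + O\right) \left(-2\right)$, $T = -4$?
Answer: $- \frac{221}{1117} \approx -0.19785$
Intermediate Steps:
$m{\left(n,O \right)} = -4 - 2 O$
$E = \frac{221}{1117}$ ($E = \frac{\left(-4 - 2\right) 6 \left(-36\right) + 251}{32242 - 24423} = \frac{\left(-4 - 2\right) 6 \left(-36\right) + 251}{7819} = \left(\left(-6\right) 6 \left(-36\right) + 251\right) \frac{1}{7819} = \left(\left(-36\right) \left(-36\right) + 251\right) \frac{1}{7819} = \left(1296 + 251\right) \frac{1}{7819} = 1547 \cdot \frac{1}{7819} = \frac{221}{1117} \approx 0.19785$)
$- E = \left(-1\right) \frac{221}{1117} = - \frac{221}{1117}$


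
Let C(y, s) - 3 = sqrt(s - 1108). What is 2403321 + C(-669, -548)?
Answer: 2403324 + 6*I*sqrt(46) ≈ 2.4033e+6 + 40.694*I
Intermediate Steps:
C(y, s) = 3 + sqrt(-1108 + s) (C(y, s) = 3 + sqrt(s - 1108) = 3 + sqrt(-1108 + s))
2403321 + C(-669, -548) = 2403321 + (3 + sqrt(-1108 - 548)) = 2403321 + (3 + sqrt(-1656)) = 2403321 + (3 + 6*I*sqrt(46)) = 2403324 + 6*I*sqrt(46)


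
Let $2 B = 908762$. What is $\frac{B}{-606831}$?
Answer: $- \frac{454381}{606831} \approx -0.74878$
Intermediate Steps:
$B = 454381$ ($B = \frac{1}{2} \cdot 908762 = 454381$)
$\frac{B}{-606831} = \frac{454381}{-606831} = 454381 \left(- \frac{1}{606831}\right) = - \frac{454381}{606831}$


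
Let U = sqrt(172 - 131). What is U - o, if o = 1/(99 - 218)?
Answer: 1/119 + sqrt(41) ≈ 6.4115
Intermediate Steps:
o = -1/119 (o = 1/(-119) = -1/119 ≈ -0.0084034)
U = sqrt(41) ≈ 6.4031
U - o = sqrt(41) - 1*(-1/119) = sqrt(41) + 1/119 = 1/119 + sqrt(41)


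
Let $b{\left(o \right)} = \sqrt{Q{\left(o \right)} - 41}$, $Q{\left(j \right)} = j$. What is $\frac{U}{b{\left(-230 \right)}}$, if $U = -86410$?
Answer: $\frac{86410 i \sqrt{271}}{271} \approx 5249.0 i$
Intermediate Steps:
$b{\left(o \right)} = \sqrt{-41 + o}$ ($b{\left(o \right)} = \sqrt{o - 41} = \sqrt{-41 + o}$)
$\frac{U}{b{\left(-230 \right)}} = - \frac{86410}{\sqrt{-41 - 230}} = - \frac{86410}{\sqrt{-271}} = - \frac{86410}{i \sqrt{271}} = - 86410 \left(- \frac{i \sqrt{271}}{271}\right) = \frac{86410 i \sqrt{271}}{271}$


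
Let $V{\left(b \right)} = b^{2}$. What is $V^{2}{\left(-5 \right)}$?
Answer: $625$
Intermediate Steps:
$V^{2}{\left(-5 \right)} = \left(\left(-5\right)^{2}\right)^{2} = 25^{2} = 625$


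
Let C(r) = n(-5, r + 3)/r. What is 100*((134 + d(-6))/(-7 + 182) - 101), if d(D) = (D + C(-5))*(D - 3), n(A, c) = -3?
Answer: -349848/35 ≈ -9995.7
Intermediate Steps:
C(r) = -3/r
d(D) = (-3 + D)*(⅗ + D) (d(D) = (D - 3/(-5))*(D - 3) = (D - 3*(-⅕))*(-3 + D) = (D + ⅗)*(-3 + D) = (⅗ + D)*(-3 + D) = (-3 + D)*(⅗ + D))
100*((134 + d(-6))/(-7 + 182) - 101) = 100*((134 + (-9/5 + (-6)² - 12/5*(-6)))/(-7 + 182) - 101) = 100*((134 + (-9/5 + 36 + 72/5))/175 - 101) = 100*((134 + 243/5)*(1/175) - 101) = 100*((913/5)*(1/175) - 101) = 100*(913/875 - 101) = 100*(-87462/875) = -349848/35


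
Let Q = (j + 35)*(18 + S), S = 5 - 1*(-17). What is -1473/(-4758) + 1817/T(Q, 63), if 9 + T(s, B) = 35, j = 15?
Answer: 55664/793 ≈ 70.194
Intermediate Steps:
S = 22 (S = 5 + 17 = 22)
Q = 2000 (Q = (15 + 35)*(18 + 22) = 50*40 = 2000)
T(s, B) = 26 (T(s, B) = -9 + 35 = 26)
-1473/(-4758) + 1817/T(Q, 63) = -1473/(-4758) + 1817/26 = -1473*(-1/4758) + 1817*(1/26) = 491/1586 + 1817/26 = 55664/793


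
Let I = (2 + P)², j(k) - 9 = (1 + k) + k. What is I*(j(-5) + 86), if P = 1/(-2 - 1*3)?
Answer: 6966/25 ≈ 278.64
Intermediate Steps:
j(k) = 10 + 2*k (j(k) = 9 + ((1 + k) + k) = 9 + (1 + 2*k) = 10 + 2*k)
P = -⅕ (P = 1/(-2 - 3) = 1/(-5) = -⅕ ≈ -0.20000)
I = 81/25 (I = (2 - ⅕)² = (9/5)² = 81/25 ≈ 3.2400)
I*(j(-5) + 86) = 81*((10 + 2*(-5)) + 86)/25 = 81*((10 - 10) + 86)/25 = 81*(0 + 86)/25 = (81/25)*86 = 6966/25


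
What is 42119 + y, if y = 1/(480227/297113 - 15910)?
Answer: 199079142953644/4726587603 ≈ 42119.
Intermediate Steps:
y = -297113/4726587603 (y = 1/(480227*(1/297113) - 15910) = 1/(480227/297113 - 15910) = 1/(-4726587603/297113) = -297113/4726587603 ≈ -6.2860e-5)
42119 + y = 42119 - 297113/4726587603 = 199079142953644/4726587603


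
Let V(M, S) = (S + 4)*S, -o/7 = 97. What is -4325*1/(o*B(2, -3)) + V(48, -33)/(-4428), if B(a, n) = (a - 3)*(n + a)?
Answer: 6167099/1002204 ≈ 6.1535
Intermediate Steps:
o = -679 (o = -7*97 = -679)
V(M, S) = S*(4 + S) (V(M, S) = (4 + S)*S = S*(4 + S))
B(a, n) = (-3 + a)*(a + n)
-4325*1/(o*B(2, -3)) + V(48, -33)/(-4428) = -4325*(-1/(679*(2**2 - 3*2 - 3*(-3) + 2*(-3)))) - 33*(4 - 33)/(-4428) = -4325*(-1/(679*(4 - 6 + 9 - 6))) - 33*(-29)*(-1/4428) = -4325/(1*(-679)) + 957*(-1/4428) = -4325/(-679) - 319/1476 = -4325*(-1/679) - 319/1476 = 4325/679 - 319/1476 = 6167099/1002204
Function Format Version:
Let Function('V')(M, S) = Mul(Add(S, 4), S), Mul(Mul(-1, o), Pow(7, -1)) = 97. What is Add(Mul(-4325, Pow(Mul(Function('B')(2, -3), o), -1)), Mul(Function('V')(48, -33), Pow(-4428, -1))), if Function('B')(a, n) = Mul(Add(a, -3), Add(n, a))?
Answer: Rational(6167099, 1002204) ≈ 6.1535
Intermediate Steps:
o = -679 (o = Mul(-7, 97) = -679)
Function('V')(M, S) = Mul(S, Add(4, S)) (Function('V')(M, S) = Mul(Add(4, S), S) = Mul(S, Add(4, S)))
Function('B')(a, n) = Mul(Add(-3, a), Add(a, n))
Add(Mul(-4325, Pow(Mul(Function('B')(2, -3), o), -1)), Mul(Function('V')(48, -33), Pow(-4428, -1))) = Add(Mul(-4325, Pow(Mul(Add(Pow(2, 2), Mul(-3, 2), Mul(-3, -3), Mul(2, -3)), -679), -1)), Mul(Mul(-33, Add(4, -33)), Pow(-4428, -1))) = Add(Mul(-4325, Pow(Mul(Add(4, -6, 9, -6), -679), -1)), Mul(Mul(-33, -29), Rational(-1, 4428))) = Add(Mul(-4325, Pow(Mul(1, -679), -1)), Mul(957, Rational(-1, 4428))) = Add(Mul(-4325, Pow(-679, -1)), Rational(-319, 1476)) = Add(Mul(-4325, Rational(-1, 679)), Rational(-319, 1476)) = Add(Rational(4325, 679), Rational(-319, 1476)) = Rational(6167099, 1002204)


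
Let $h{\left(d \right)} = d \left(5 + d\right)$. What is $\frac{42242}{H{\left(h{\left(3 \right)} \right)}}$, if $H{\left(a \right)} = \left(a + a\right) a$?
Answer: $\frac{21121}{576} \approx 36.668$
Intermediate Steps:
$H{\left(a \right)} = 2 a^{2}$ ($H{\left(a \right)} = 2 a a = 2 a^{2}$)
$\frac{42242}{H{\left(h{\left(3 \right)} \right)}} = \frac{42242}{2 \left(3 \left(5 + 3\right)\right)^{2}} = \frac{42242}{2 \left(3 \cdot 8\right)^{2}} = \frac{42242}{2 \cdot 24^{2}} = \frac{42242}{2 \cdot 576} = \frac{42242}{1152} = 42242 \cdot \frac{1}{1152} = \frac{21121}{576}$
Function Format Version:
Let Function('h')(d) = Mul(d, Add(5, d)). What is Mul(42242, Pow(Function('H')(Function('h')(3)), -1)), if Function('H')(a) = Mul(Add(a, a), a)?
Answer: Rational(21121, 576) ≈ 36.668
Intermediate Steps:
Function('H')(a) = Mul(2, Pow(a, 2)) (Function('H')(a) = Mul(Mul(2, a), a) = Mul(2, Pow(a, 2)))
Mul(42242, Pow(Function('H')(Function('h')(3)), -1)) = Mul(42242, Pow(Mul(2, Pow(Mul(3, Add(5, 3)), 2)), -1)) = Mul(42242, Pow(Mul(2, Pow(Mul(3, 8), 2)), -1)) = Mul(42242, Pow(Mul(2, Pow(24, 2)), -1)) = Mul(42242, Pow(Mul(2, 576), -1)) = Mul(42242, Pow(1152, -1)) = Mul(42242, Rational(1, 1152)) = Rational(21121, 576)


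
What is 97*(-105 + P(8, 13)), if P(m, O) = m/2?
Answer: -9797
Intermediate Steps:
P(m, O) = m/2 (P(m, O) = m*(½) = m/2)
97*(-105 + P(8, 13)) = 97*(-105 + (½)*8) = 97*(-105 + 4) = 97*(-101) = -9797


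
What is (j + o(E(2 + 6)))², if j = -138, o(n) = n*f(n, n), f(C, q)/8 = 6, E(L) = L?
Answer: 60516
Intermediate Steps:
f(C, q) = 48 (f(C, q) = 8*6 = 48)
o(n) = 48*n (o(n) = n*48 = 48*n)
(j + o(E(2 + 6)))² = (-138 + 48*(2 + 6))² = (-138 + 48*8)² = (-138 + 384)² = 246² = 60516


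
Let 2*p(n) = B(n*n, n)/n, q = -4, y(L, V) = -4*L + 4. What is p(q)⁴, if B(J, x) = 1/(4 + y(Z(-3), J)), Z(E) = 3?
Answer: 1/1048576 ≈ 9.5367e-7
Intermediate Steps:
y(L, V) = 4 - 4*L
B(J, x) = -¼ (B(J, x) = 1/(4 + (4 - 4*3)) = 1/(4 + (4 - 12)) = 1/(4 - 8) = 1/(-4) = -¼)
p(n) = -1/(8*n) (p(n) = (-1/(4*n))/2 = -1/(8*n))
p(q)⁴ = (-⅛/(-4))⁴ = (-⅛*(-¼))⁴ = (1/32)⁴ = 1/1048576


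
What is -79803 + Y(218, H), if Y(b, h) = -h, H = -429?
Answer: -79374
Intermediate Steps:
-79803 + Y(218, H) = -79803 - 1*(-429) = -79803 + 429 = -79374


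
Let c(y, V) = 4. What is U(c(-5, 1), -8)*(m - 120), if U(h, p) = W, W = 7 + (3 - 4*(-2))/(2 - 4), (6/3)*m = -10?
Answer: -375/2 ≈ -187.50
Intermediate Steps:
m = -5 (m = (1/2)*(-10) = -5)
W = 3/2 (W = 7 + (3 + 8)/(-2) = 7 + 11*(-1/2) = 7 - 11/2 = 3/2 ≈ 1.5000)
U(h, p) = 3/2
U(c(-5, 1), -8)*(m - 120) = 3*(-5 - 120)/2 = (3/2)*(-125) = -375/2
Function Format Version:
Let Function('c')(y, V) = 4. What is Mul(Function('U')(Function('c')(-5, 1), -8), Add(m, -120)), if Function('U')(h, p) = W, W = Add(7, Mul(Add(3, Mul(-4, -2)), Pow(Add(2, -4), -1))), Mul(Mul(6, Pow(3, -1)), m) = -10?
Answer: Rational(-375, 2) ≈ -187.50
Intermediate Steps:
m = -5 (m = Mul(Rational(1, 2), -10) = -5)
W = Rational(3, 2) (W = Add(7, Mul(Add(3, 8), Pow(-2, -1))) = Add(7, Mul(11, Rational(-1, 2))) = Add(7, Rational(-11, 2)) = Rational(3, 2) ≈ 1.5000)
Function('U')(h, p) = Rational(3, 2)
Mul(Function('U')(Function('c')(-5, 1), -8), Add(m, -120)) = Mul(Rational(3, 2), Add(-5, -120)) = Mul(Rational(3, 2), -125) = Rational(-375, 2)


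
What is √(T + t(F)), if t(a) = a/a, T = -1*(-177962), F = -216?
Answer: √177963 ≈ 421.86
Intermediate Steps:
T = 177962
t(a) = 1
√(T + t(F)) = √(177962 + 1) = √177963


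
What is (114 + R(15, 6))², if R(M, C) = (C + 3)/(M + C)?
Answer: 641601/49 ≈ 13094.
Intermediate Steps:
R(M, C) = (3 + C)/(C + M)
(114 + R(15, 6))² = (114 + (3 + 6)/(6 + 15))² = (114 + 9/21)² = (114 + (1/21)*9)² = (114 + 3/7)² = (801/7)² = 641601/49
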